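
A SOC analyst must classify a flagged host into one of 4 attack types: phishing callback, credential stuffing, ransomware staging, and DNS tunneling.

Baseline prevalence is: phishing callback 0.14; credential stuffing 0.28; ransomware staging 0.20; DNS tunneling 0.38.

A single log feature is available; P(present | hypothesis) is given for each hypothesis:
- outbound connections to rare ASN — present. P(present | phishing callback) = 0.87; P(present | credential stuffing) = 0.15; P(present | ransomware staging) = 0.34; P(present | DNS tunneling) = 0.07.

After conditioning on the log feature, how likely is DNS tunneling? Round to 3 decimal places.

Multiply each prior by the likelihood of the log feature:
  phishing callback: 0.14 × 0.87 = 0.1218
  credential stuffing: 0.28 × 0.15 = 0.042
  ransomware staging: 0.20 × 0.34 = 0.068
  DNS tunneling: 0.38 × 0.07 = 0.0266
Normalizing constant Z = 0.1218 + 0.042 + 0.068 + 0.0266 = 0.2584.
P(DNS tunneling | evidence) = 0.0266 / 0.2584 ≈ 0.103.

0.103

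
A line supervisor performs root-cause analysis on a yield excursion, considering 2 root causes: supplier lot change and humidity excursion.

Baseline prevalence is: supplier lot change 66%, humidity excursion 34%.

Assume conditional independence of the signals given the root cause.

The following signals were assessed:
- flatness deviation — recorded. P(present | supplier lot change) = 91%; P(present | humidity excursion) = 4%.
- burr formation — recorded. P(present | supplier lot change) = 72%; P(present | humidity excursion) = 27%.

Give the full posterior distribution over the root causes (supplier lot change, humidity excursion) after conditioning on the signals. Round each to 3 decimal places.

0.992, 0.008

By Bayes' rule with conditional independence, the unnormalized weight for each hypothesis is prior × ∏ likelihoods:
  supplier lot change: 0.66 × 0.91 × 0.72 = 0.43243
  humidity excursion: 0.34 × 0.04 × 0.27 = 0.003672
The unnormalized weights sum to 0.4361.
P(supplier lot change | evidence) = 0.43243 / 0.4361 ≈ 0.992
P(humidity excursion | evidence) = 0.003672 / 0.4361 ≈ 0.008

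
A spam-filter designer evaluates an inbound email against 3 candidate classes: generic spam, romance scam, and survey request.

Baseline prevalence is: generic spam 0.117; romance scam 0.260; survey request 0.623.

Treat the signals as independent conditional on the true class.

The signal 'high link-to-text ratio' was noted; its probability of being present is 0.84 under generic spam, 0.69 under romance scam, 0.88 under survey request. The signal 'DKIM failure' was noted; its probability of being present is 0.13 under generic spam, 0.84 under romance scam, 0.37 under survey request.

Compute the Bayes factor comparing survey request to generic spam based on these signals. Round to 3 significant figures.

Take the product of per-signal likelihoods under each hypothesis, then divide.
  survey request: 0.88 × 0.37 = 0.3256
  generic spam: 0.84 × 0.13 = 0.1092
Bayes factor = 0.3256 / 0.1092 ≈ 2.98

2.98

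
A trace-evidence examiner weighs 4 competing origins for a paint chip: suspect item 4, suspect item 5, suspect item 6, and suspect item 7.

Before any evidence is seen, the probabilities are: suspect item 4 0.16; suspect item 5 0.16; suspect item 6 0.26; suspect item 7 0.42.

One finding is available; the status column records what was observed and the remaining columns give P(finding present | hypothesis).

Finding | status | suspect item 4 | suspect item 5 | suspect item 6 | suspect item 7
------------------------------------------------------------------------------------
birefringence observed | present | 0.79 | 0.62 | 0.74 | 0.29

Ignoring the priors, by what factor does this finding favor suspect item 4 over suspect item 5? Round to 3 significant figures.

1.27

Likelihood of this finding under each hypothesis:
  suspect item 4: 0.79
  suspect item 5: 0.62
Bayes factor = 0.79 / 0.62 ≈ 1.27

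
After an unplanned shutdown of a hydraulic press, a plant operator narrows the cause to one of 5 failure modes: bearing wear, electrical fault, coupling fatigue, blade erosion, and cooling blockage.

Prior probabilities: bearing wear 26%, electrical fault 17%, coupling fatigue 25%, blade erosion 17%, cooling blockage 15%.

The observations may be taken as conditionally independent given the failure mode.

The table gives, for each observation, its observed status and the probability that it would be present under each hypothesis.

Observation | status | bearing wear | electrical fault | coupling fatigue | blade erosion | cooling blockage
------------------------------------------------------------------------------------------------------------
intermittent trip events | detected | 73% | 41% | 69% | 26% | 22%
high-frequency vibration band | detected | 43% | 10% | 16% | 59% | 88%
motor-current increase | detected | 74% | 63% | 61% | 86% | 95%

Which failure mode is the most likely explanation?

bearing wear

For each hypothesis, the unnormalized posterior weight is prior × product of the observation likelihoods:
  bearing wear: 0.26 × 0.73 × 0.43 × 0.74 = 0.060394
  electrical fault: 0.17 × 0.41 × 0.10 × 0.63 = 0.0043911
  coupling fatigue: 0.25 × 0.69 × 0.16 × 0.61 = 0.016836
  blade erosion: 0.17 × 0.26 × 0.59 × 0.86 = 0.022427
  cooling blockage: 0.15 × 0.22 × 0.88 × 0.95 = 0.027588
Marginal likelihood of the evidence = 0.13164.
P(bearing wear | evidence) ≈ 0.060394 / 0.13164 ≈ 0.459
P(electrical fault | evidence) ≈ 0.0043911 / 0.13164 ≈ 0.033
P(coupling fatigue | evidence) ≈ 0.016836 / 0.13164 ≈ 0.128
P(blade erosion | evidence) ≈ 0.022427 / 0.13164 ≈ 0.170
P(cooling blockage | evidence) ≈ 0.027588 / 0.13164 ≈ 0.210
The largest is 0.459, so bearing wear is most probable.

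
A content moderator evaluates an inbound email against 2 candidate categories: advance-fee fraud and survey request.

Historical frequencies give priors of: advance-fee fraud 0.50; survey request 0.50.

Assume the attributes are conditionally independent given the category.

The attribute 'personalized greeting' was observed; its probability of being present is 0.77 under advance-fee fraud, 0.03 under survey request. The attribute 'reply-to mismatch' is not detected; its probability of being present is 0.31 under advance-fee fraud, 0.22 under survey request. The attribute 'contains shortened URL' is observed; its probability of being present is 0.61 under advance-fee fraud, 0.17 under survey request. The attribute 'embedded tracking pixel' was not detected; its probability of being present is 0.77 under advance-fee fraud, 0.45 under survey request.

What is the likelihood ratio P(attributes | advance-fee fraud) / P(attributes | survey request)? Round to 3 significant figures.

34.1

Joint likelihood of the attribute pattern under each hypothesis (using 1 − P(present | H) for each absent attribute):
  advance-fee fraud: 0.77 × (1 − 0.31) × 0.61 × (1 − 0.77) = 0.074541
  survey request: 0.03 × (1 − 0.22) × 0.17 × (1 − 0.45) = 0.0021879
Bayes factor = 0.074541 / 0.0021879 ≈ 34.1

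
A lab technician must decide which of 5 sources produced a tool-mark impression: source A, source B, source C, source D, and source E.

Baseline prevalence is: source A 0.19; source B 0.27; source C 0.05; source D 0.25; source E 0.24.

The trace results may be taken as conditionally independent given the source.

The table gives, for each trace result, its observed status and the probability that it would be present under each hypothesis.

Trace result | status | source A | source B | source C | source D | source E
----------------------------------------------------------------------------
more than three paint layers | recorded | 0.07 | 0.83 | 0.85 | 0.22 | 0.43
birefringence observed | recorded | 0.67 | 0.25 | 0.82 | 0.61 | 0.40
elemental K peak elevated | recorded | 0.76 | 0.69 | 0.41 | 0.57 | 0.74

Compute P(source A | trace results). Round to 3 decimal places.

By Bayes' rule with conditional independence, the unnormalized weight for each hypothesis is prior × ∏ likelihoods:
  source A: 0.19 × 0.07 × 0.67 × 0.76 = 0.0067724
  source B: 0.27 × 0.83 × 0.25 × 0.69 = 0.038657
  source C: 0.05 × 0.85 × 0.82 × 0.41 = 0.014288
  source D: 0.25 × 0.22 × 0.61 × 0.57 = 0.019123
  source E: 0.24 × 0.43 × 0.40 × 0.74 = 0.030547
The unnormalized weights sum to 0.10939.
P(source A | evidence) = 0.0067724 / 0.10939 ≈ 0.062.

0.062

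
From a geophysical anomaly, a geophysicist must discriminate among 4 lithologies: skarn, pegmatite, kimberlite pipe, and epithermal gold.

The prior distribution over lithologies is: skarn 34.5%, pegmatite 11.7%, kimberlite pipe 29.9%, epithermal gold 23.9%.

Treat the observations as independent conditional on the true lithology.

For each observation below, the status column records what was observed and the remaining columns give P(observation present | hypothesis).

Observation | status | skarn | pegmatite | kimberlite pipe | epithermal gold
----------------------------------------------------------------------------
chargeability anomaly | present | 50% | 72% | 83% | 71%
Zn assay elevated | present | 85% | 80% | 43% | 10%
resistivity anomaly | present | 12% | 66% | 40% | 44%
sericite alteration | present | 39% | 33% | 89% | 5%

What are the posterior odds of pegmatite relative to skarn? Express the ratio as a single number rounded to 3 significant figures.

Unnormalized posterior weight (prior times the observation likelihoods) for each of the two hypotheses:
  pegmatite: 0.117 × 0.72 × 0.80 × 0.66 × 0.33 = 0.014678
  skarn: 0.345 × 0.50 × 0.85 × 0.12 × 0.39 = 0.006862
Posterior odds = 0.014678 / 0.006862 ≈ 2.14.

2.14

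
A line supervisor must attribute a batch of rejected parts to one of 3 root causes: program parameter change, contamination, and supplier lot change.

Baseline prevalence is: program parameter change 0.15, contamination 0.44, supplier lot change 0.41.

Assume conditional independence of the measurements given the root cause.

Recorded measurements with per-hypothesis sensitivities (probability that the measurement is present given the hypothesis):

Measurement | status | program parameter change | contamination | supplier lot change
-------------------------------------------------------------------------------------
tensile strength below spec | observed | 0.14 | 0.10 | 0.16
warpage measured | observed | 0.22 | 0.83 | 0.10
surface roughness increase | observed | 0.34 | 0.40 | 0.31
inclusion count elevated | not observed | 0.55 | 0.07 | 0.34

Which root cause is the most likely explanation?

Multiply each prior by the joint likelihood of the measurement pattern (using 1 − P(present | H) for each absent measurement):
  program parameter change: 0.15 × 0.14 × 0.22 × 0.34 × (1 − 0.55) = 0.00070686
  contamination: 0.44 × 0.10 × 0.83 × 0.40 × (1 − 0.07) = 0.013585
  supplier lot change: 0.41 × 0.16 × 0.10 × 0.31 × (1 − 0.34) = 0.0013422
Marginal likelihood of the evidence = 0.015634.
P(program parameter change | evidence) ≈ 0.00070686 / 0.015634 ≈ 0.045
P(contamination | evidence) ≈ 0.013585 / 0.015634 ≈ 0.869
P(supplier lot change | evidence) ≈ 0.0013422 / 0.015634 ≈ 0.086
The largest is 0.869, so contamination is most probable.

contamination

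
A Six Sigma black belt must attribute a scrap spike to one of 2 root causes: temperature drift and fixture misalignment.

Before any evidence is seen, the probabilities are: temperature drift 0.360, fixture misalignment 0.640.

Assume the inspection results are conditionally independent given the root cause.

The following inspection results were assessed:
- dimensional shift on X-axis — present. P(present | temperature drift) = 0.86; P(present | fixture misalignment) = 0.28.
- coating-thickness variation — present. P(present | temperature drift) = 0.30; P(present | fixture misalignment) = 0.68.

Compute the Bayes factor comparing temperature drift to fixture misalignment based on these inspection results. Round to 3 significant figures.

1.36

Take the product of per-inspection result likelihoods under each hypothesis, then divide.
  temperature drift: 0.86 × 0.30 = 0.258
  fixture misalignment: 0.28 × 0.68 = 0.1904
Bayes factor = 0.258 / 0.1904 ≈ 1.36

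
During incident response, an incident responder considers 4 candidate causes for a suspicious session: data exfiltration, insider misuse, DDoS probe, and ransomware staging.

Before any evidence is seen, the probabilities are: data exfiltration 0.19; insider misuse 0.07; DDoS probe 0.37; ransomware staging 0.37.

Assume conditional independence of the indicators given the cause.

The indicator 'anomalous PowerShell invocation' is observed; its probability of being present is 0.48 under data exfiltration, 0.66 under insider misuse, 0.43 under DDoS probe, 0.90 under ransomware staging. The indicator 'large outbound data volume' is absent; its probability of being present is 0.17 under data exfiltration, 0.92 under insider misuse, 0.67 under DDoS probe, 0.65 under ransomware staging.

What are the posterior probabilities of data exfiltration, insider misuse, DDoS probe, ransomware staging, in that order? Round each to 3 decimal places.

Multiply each prior by the joint likelihood of the indicator pattern (using 1 − P(present | H) for each absent indicator):
  data exfiltration: 0.19 × 0.48 × (1 − 0.17) = 0.075696
  insider misuse: 0.07 × 0.66 × (1 − 0.92) = 0.003696
  DDoS probe: 0.37 × 0.43 × (1 − 0.67) = 0.052503
  ransomware staging: 0.37 × 0.90 × (1 − 0.65) = 0.11655
Normalizing constant Z = 0.075696 + 0.003696 + 0.052503 + 0.11655 = 0.24844.
P(data exfiltration | evidence) = 0.075696 / 0.24844 ≈ 0.305
P(insider misuse | evidence) = 0.003696 / 0.24844 ≈ 0.015
P(DDoS probe | evidence) = 0.052503 / 0.24844 ≈ 0.211
P(ransomware staging | evidence) = 0.11655 / 0.24844 ≈ 0.469

0.305, 0.015, 0.211, 0.469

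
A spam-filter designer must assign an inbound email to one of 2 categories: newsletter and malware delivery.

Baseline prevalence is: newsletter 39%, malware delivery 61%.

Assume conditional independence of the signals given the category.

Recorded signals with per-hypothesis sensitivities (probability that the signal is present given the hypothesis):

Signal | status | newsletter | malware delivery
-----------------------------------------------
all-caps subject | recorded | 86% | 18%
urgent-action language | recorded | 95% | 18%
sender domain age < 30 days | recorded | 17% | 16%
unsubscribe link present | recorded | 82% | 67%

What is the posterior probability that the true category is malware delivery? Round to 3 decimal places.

By Bayes' rule with conditional independence, the unnormalized weight for each hypothesis is prior × ∏ likelihoods:
  newsletter: 0.39 × 0.86 × 0.95 × 0.17 × 0.82 = 0.044417
  malware delivery: 0.61 × 0.18 × 0.18 × 0.16 × 0.67 = 0.0021187
Normalizing constant Z = 0.044417 + 0.0021187 = 0.046536.
P(malware delivery | evidence) = 0.0021187 / 0.046536 ≈ 0.046.

0.046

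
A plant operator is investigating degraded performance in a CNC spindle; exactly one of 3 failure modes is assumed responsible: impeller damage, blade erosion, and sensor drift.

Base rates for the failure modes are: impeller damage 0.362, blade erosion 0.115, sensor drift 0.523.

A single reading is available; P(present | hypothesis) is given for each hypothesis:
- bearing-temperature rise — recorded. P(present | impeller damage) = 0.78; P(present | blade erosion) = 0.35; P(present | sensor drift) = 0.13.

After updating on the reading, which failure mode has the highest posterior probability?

impeller damage

For each hypothesis, the unnormalized posterior weight is prior × likelihood:
  impeller damage: 0.362 × 0.78 = 0.28236
  blade erosion: 0.115 × 0.35 = 0.04025
  sensor drift: 0.523 × 0.13 = 0.06799
Marginal likelihood of the evidence = 0.3906.
P(impeller damage | evidence) ≈ 0.28236 / 0.3906 ≈ 0.723
P(blade erosion | evidence) ≈ 0.04025 / 0.3906 ≈ 0.103
P(sensor drift | evidence) ≈ 0.06799 / 0.3906 ≈ 0.174
The largest is 0.723, so impeller damage is most probable.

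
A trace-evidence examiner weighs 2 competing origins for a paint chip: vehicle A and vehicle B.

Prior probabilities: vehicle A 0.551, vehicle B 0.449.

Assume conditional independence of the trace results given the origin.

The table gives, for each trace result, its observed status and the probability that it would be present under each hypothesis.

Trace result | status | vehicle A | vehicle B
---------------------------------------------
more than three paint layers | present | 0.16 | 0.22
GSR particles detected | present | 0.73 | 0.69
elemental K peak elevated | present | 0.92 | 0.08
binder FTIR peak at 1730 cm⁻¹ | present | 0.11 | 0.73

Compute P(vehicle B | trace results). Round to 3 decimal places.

By Bayes' rule with conditional independence, the unnormalized weight for each hypothesis is prior × ∏ likelihoods:
  vehicle A: 0.551 × 0.16 × 0.73 × 0.92 × 0.11 = 0.0065129
  vehicle B: 0.449 × 0.22 × 0.69 × 0.08 × 0.73 = 0.0039804
The unnormalized weights sum to 0.010493.
P(vehicle B | evidence) = 0.0039804 / 0.010493 ≈ 0.379.

0.379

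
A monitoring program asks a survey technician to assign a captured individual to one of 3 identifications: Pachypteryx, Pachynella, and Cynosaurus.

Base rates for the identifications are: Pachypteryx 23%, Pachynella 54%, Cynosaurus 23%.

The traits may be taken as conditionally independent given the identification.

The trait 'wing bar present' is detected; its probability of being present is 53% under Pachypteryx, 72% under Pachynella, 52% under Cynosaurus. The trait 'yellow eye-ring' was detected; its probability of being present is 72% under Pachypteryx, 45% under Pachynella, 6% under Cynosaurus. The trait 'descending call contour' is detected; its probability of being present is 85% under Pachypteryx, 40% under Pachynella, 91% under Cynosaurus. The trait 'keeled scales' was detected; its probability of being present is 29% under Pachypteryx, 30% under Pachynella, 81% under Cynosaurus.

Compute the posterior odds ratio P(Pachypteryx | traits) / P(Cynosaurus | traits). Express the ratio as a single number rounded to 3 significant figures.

4.09

Posterior odds equal prior odds times the likelihood ratio; only the two competing hypotheses matter.
  Pachypteryx: 0.23 × 0.53 × 0.72 × 0.85 × 0.29 = 0.021635
  Cynosaurus: 0.23 × 0.52 × 0.06 × 0.91 × 0.81 = 0.0052894
Odds(Pachypteryx : Cynosaurus) = 0.021635 / 0.0052894 ≈ 4.09.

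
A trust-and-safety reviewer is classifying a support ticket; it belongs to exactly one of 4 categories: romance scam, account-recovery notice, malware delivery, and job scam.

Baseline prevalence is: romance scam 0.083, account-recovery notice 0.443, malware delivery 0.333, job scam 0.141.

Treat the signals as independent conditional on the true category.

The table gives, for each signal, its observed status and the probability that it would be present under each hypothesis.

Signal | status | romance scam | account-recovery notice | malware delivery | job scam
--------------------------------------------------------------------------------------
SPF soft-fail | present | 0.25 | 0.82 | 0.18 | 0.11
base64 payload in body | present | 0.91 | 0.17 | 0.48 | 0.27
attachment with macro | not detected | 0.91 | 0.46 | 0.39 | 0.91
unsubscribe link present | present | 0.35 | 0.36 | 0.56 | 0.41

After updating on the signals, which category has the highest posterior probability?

account-recovery notice

Multiply each prior by the joint likelihood of the signal pattern (using 1 − P(present | H) for each absent signal):
  romance scam: 0.083 × 0.25 × 0.91 × (1 − 0.91) × 0.35 = 0.0005948
  account-recovery notice: 0.443 × 0.82 × 0.17 × (1 − 0.46) × 0.36 = 0.012005
  malware delivery: 0.333 × 0.18 × 0.48 × (1 − 0.39) × 0.56 = 0.0098282
  job scam: 0.141 × 0.11 × 0.27 × (1 − 0.91) × 0.41 = 0.00015453
Normalizing constant Z = 0.0005948 + 0.012005 + 0.0098282 + 0.00015453 = 0.022583.
P(romance scam | evidence) ≈ 0.0005948 / 0.022583 ≈ 0.026
P(account-recovery notice | evidence) ≈ 0.012005 / 0.022583 ≈ 0.532
P(malware delivery | evidence) ≈ 0.0098282 / 0.022583 ≈ 0.435
P(job scam | evidence) ≈ 0.00015453 / 0.022583 ≈ 0.007
The largest is 0.532, so account-recovery notice is most probable.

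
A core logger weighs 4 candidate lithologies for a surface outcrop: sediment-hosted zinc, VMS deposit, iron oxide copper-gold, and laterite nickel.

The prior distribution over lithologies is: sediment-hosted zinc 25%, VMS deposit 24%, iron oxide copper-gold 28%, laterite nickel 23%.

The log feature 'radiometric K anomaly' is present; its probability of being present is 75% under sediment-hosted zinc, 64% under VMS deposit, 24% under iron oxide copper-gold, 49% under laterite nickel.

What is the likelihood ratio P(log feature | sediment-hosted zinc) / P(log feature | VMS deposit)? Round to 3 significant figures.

The Bayes factor is the ratio of the two likelihoods.
  sediment-hosted zinc: 0.75
  VMS deposit: 0.64
Bayes factor = 0.75 / 0.64 ≈ 1.17

1.17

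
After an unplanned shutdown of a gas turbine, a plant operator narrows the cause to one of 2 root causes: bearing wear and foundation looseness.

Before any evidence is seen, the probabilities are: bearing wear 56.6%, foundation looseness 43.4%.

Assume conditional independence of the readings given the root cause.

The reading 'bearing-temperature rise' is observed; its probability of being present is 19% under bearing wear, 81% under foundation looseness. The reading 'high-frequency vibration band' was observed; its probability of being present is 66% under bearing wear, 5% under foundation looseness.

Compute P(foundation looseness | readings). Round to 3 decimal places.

0.198

By Bayes' rule with conditional independence, the unnormalized weight for each hypothesis is prior × ∏ likelihoods:
  bearing wear: 0.566 × 0.19 × 0.66 = 0.070976
  foundation looseness: 0.434 × 0.81 × 0.05 = 0.017577
The unnormalized weights sum to 0.088553.
P(foundation looseness | evidence) = 0.017577 / 0.088553 ≈ 0.198.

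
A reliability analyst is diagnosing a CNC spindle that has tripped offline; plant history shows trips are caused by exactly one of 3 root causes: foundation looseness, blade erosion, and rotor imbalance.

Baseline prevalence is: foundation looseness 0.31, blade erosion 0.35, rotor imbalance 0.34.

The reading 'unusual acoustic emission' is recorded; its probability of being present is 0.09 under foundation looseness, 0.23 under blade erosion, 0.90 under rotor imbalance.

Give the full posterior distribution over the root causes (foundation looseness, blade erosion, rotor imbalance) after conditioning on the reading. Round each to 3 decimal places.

0.067, 0.194, 0.738

For each hypothesis, the unnormalized posterior weight is prior × likelihood:
  foundation looseness: 0.31 × 0.09 = 0.0279
  blade erosion: 0.35 × 0.23 = 0.0805
  rotor imbalance: 0.34 × 0.90 = 0.306
The unnormalized weights sum to 0.4144.
P(foundation looseness | evidence) = 0.0279 / 0.4144 ≈ 0.067
P(blade erosion | evidence) = 0.0805 / 0.4144 ≈ 0.194
P(rotor imbalance | evidence) = 0.306 / 0.4144 ≈ 0.738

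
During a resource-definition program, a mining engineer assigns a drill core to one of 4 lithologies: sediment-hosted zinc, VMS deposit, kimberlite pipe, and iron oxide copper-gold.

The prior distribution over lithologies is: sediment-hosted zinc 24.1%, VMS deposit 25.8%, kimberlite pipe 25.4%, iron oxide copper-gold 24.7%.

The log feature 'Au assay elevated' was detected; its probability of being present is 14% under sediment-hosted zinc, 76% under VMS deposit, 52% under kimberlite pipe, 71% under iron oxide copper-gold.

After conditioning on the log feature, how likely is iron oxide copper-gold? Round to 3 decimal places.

0.326

Multiply each prior by the likelihood of the log feature:
  sediment-hosted zinc: 0.241 × 0.14 = 0.03374
  VMS deposit: 0.258 × 0.76 = 0.19608
  kimberlite pipe: 0.254 × 0.52 = 0.13208
  iron oxide copper-gold: 0.247 × 0.71 = 0.17537
Normalizing constant Z = 0.03374 + 0.19608 + 0.13208 + 0.17537 = 0.53727.
P(iron oxide copper-gold | evidence) = 0.17537 / 0.53727 ≈ 0.326.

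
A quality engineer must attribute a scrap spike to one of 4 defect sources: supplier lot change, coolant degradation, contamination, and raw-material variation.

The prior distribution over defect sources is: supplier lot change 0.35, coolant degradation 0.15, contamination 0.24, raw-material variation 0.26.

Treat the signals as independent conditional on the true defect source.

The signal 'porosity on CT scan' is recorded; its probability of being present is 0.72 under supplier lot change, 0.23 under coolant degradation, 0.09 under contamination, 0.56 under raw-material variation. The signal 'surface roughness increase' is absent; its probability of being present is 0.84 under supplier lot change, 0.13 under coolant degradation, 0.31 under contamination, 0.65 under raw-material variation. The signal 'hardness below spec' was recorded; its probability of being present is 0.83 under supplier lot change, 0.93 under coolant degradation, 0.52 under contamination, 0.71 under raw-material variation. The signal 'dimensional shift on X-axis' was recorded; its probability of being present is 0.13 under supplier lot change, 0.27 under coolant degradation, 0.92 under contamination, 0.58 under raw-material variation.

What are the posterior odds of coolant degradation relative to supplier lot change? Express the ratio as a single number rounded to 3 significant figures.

1.73

Unnormalized posterior weight (prior times the signal likelihoods) for each of the two hypotheses (using 1 − P(present | H) for each absent signal):
  coolant degradation: 0.15 × 0.23 × (1 − 0.13) × 0.93 × 0.27 = 0.0075368
  supplier lot change: 0.35 × 0.72 × (1 − 0.84) × 0.83 × 0.13 = 0.0043505
Odds(coolant degradation : supplier lot change) = 0.0075368 / 0.0043505 ≈ 1.73.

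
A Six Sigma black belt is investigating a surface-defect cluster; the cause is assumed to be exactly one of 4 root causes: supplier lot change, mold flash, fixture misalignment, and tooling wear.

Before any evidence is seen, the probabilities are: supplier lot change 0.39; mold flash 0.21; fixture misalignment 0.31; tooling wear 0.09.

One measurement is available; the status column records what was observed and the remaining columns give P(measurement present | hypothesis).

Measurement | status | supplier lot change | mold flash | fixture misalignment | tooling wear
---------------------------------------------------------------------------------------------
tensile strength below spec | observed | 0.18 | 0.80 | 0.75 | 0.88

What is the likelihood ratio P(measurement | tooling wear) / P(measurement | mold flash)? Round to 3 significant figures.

Likelihood of this measurement under each hypothesis:
  tooling wear: 0.88
  mold flash: 0.8
Bayes factor = 0.88 / 0.8 ≈ 1.10

1.10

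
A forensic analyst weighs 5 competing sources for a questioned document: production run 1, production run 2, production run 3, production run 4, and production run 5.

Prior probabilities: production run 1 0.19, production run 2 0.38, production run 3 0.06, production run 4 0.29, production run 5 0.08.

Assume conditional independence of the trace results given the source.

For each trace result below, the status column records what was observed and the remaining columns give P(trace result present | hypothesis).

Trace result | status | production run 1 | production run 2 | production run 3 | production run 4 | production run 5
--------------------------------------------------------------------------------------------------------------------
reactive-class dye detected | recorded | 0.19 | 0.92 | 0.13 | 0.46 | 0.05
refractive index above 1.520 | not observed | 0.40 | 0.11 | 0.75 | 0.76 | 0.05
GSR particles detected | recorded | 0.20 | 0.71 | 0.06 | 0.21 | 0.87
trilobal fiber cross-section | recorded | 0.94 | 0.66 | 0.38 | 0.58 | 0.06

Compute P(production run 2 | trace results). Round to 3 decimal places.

0.947

For each hypothesis, the unnormalized posterior weight is prior × product of the trace result likelihoods (using 1 − P(present | H) for each absent trace result):
  production run 1: 0.19 × 0.19 × (1 − 0.40) × 0.20 × 0.94 = 0.0040721
  production run 2: 0.38 × 0.92 × (1 − 0.11) × 0.71 × 0.66 = 0.1458
  production run 3: 0.06 × 0.13 × (1 − 0.75) × 0.06 × 0.38 = 4.446e-05
  production run 4: 0.29 × 0.46 × (1 − 0.76) × 0.21 × 0.58 = 0.0038995
  production run 5: 0.08 × 0.05 × (1 − 0.05) × 0.87 × 0.06 = 0.00019836
Normalizing constant Z = 0.0040721 + 0.1458 + 4.446e-05 + 0.0038995 + 0.00019836 = 0.15402.
P(production run 2 | evidence) = 0.1458 / 0.15402 ≈ 0.947.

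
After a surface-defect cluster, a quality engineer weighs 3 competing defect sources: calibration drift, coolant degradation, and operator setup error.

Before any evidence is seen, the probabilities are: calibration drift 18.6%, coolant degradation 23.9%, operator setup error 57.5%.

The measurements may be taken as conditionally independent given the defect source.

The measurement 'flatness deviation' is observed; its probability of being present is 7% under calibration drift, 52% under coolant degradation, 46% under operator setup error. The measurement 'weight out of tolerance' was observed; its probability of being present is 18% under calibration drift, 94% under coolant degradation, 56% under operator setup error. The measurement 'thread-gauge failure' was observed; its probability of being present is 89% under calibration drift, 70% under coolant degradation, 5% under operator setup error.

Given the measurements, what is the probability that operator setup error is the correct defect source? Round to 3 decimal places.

By Bayes' rule with conditional independence, the unnormalized weight for each hypothesis is prior × ∏ likelihoods:
  calibration drift: 0.186 × 0.07 × 0.18 × 0.89 = 0.0020858
  coolant degradation: 0.239 × 0.52 × 0.94 × 0.70 = 0.081776
  operator setup error: 0.575 × 0.46 × 0.56 × 0.05 = 0.007406
Marginal likelihood of the evidence = 0.091268.
P(operator setup error | evidence) = 0.007406 / 0.091268 ≈ 0.081.

0.081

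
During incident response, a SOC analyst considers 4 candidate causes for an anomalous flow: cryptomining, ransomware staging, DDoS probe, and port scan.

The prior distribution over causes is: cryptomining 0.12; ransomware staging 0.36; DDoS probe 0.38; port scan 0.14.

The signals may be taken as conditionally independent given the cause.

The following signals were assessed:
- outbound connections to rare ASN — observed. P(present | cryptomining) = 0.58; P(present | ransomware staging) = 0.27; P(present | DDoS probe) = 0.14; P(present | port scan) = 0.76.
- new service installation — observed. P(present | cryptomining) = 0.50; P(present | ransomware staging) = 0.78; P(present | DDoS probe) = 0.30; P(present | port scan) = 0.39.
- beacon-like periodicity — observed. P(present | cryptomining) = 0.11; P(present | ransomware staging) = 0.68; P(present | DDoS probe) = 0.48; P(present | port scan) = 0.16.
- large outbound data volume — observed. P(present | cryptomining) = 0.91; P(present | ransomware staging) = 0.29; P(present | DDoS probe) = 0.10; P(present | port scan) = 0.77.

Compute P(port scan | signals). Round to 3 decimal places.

0.210

By Bayes' rule with conditional independence, the unnormalized weight for each hypothesis is prior × ∏ likelihoods:
  cryptomining: 0.12 × 0.58 × 0.50 × 0.11 × 0.91 = 0.0034835
  ransomware staging: 0.36 × 0.27 × 0.78 × 0.68 × 0.29 = 0.014951
  DDoS probe: 0.38 × 0.14 × 0.30 × 0.48 × 0.10 = 0.00076608
  port scan: 0.14 × 0.76 × 0.39 × 0.16 × 0.77 = 0.0051123
The unnormalized weights sum to 0.024313.
P(port scan | evidence) = 0.0051123 / 0.024313 ≈ 0.210.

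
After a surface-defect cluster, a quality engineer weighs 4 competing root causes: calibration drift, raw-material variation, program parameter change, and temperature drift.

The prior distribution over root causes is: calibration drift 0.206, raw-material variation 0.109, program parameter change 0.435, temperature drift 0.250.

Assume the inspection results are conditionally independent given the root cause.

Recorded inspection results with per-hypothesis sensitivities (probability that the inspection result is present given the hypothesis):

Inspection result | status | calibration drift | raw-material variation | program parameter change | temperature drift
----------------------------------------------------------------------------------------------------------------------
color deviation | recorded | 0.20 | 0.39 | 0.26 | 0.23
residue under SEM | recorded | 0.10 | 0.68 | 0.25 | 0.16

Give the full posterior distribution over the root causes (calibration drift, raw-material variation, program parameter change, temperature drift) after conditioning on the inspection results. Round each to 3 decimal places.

For each hypothesis, the unnormalized posterior weight is prior × product of the inspection result likelihoods:
  calibration drift: 0.206 × 0.20 × 0.10 = 0.00412
  raw-material variation: 0.109 × 0.39 × 0.68 = 0.028907
  program parameter change: 0.435 × 0.26 × 0.25 = 0.028275
  temperature drift: 0.250 × 0.23 × 0.16 = 0.0092
Marginal likelihood of the evidence = 0.070502.
P(calibration drift | evidence) = 0.00412 / 0.070502 ≈ 0.058
P(raw-material variation | evidence) = 0.028907 / 0.070502 ≈ 0.410
P(program parameter change | evidence) = 0.028275 / 0.070502 ≈ 0.401
P(temperature drift | evidence) = 0.0092 / 0.070502 ≈ 0.130

0.058, 0.410, 0.401, 0.130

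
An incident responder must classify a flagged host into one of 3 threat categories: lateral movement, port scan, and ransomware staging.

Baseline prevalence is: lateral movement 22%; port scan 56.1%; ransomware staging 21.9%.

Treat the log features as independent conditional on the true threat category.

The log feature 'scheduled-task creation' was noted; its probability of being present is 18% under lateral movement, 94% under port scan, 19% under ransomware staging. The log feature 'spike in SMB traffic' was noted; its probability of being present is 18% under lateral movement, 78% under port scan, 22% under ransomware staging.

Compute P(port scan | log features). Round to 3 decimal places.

Multiply each prior by the joint likelihood of the log feature pattern:
  lateral movement: 0.220 × 0.18 × 0.18 = 0.007128
  port scan: 0.561 × 0.94 × 0.78 = 0.41133
  ransomware staging: 0.219 × 0.19 × 0.22 = 0.0091542
Normalizing constant Z = 0.007128 + 0.41133 + 0.0091542 = 0.42761.
P(port scan | evidence) = 0.41133 / 0.42761 ≈ 0.962.

0.962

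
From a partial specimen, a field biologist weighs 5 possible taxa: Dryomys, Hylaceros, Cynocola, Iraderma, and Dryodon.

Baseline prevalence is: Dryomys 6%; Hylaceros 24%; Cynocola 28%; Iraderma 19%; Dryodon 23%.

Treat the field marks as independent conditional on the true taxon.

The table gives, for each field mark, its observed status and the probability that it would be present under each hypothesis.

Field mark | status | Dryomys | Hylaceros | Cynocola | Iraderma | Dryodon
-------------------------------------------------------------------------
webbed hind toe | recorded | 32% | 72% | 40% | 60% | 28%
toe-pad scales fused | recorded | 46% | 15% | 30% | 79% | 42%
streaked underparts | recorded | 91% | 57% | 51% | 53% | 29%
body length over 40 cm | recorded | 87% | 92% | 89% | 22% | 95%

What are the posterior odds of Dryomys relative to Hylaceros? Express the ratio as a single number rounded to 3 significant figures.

0.514

Posterior odds equal prior odds times the likelihood ratio; only the two competing hypotheses matter.
  Dryomys: 0.06 × 0.32 × 0.46 × 0.91 × 0.87 = 0.0069923
  Hylaceros: 0.24 × 0.72 × 0.15 × 0.57 × 0.92 = 0.013592
Odds(Dryomys : Hylaceros) = 0.0069923 / 0.013592 ≈ 0.514.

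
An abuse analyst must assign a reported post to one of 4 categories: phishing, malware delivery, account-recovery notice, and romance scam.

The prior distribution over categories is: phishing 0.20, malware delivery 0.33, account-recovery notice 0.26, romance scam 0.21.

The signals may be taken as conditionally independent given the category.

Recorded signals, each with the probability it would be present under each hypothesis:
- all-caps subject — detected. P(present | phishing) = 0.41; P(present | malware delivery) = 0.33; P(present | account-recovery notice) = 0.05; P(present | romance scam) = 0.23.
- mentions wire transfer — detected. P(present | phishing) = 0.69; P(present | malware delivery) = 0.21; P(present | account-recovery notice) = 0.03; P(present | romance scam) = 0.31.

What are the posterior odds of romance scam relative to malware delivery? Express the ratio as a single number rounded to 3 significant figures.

The normalizing constant cancels in an odds ratio, so compute prior × likelihood for the two hypotheses only:
  romance scam: 0.21 × 0.23 × 0.31 = 0.014973
  malware delivery: 0.33 × 0.33 × 0.21 = 0.022869
Odds(romance scam : malware delivery) = 0.014973 / 0.022869 ≈ 0.655.

0.655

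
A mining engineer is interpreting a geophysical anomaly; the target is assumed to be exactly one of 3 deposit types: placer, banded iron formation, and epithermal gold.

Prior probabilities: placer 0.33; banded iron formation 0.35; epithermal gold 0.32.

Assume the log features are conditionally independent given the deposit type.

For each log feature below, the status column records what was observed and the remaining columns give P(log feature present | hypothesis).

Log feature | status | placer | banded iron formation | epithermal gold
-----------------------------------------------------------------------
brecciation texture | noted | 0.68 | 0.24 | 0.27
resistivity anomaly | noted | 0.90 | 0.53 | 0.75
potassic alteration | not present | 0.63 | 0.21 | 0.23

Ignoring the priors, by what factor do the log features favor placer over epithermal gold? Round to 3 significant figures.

Take the product of per-log feature likelihoods under each hypothesis (using 1 − P(present | H) for each absent log feature), then divide.
  placer: 0.68 × 0.90 × (1 − 0.63) = 0.22644
  epithermal gold: 0.27 × 0.75 × (1 − 0.23) = 0.15593
Bayes factor = 0.22644 / 0.15593 ≈ 1.45

1.45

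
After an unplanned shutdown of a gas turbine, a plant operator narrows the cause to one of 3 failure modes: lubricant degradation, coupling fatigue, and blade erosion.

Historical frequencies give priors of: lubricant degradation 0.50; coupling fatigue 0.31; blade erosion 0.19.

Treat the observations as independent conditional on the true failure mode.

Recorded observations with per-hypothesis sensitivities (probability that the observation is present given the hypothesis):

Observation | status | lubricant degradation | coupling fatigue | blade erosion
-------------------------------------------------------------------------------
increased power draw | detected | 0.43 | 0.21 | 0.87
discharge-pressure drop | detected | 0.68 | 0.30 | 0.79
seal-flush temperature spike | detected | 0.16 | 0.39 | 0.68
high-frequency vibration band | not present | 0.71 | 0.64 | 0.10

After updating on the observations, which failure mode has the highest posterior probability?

blade erosion

For each hypothesis, the unnormalized posterior weight is prior × product of the observation likelihoods (using 1 − P(present | H) for each absent observation):
  lubricant degradation: 0.50 × 0.43 × 0.68 × 0.16 × (1 − 0.71) = 0.0067837
  coupling fatigue: 0.31 × 0.21 × 0.30 × 0.39 × (1 − 0.64) = 0.002742
  blade erosion: 0.19 × 0.87 × 0.79 × 0.68 × (1 − 0.10) = 0.079919
Marginal likelihood of the evidence = 0.089445.
P(lubricant degradation | evidence) ≈ 0.0067837 / 0.089445 ≈ 0.076
P(coupling fatigue | evidence) ≈ 0.002742 / 0.089445 ≈ 0.031
P(blade erosion | evidence) ≈ 0.079919 / 0.089445 ≈ 0.894
The largest is 0.894, so blade erosion is most probable.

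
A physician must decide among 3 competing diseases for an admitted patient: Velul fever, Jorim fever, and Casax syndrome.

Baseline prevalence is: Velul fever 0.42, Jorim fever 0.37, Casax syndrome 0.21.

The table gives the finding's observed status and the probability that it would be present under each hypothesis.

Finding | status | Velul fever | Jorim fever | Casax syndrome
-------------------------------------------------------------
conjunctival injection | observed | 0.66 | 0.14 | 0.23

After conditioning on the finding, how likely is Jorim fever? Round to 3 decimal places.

For each hypothesis, the unnormalized posterior weight is prior × likelihood:
  Velul fever: 0.42 × 0.66 = 0.2772
  Jorim fever: 0.37 × 0.14 = 0.0518
  Casax syndrome: 0.21 × 0.23 = 0.0483
Marginal likelihood of the evidence = 0.3773.
P(Jorim fever | evidence) = 0.0518 / 0.3773 ≈ 0.137.

0.137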